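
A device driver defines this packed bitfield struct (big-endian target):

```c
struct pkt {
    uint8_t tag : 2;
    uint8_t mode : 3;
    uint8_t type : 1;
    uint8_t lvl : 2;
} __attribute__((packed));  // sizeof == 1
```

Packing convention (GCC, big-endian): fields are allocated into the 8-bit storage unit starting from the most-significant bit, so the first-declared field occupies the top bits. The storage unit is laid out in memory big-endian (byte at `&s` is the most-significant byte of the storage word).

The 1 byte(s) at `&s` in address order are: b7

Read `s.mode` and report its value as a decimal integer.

6

[0]=0xb7 (big-endian) → word 0xb7
tag [6+:2] = (word>>6) & 0x3 = 2
mode [3+:3] = (word>>3) & 0x7 = 6  ←
type [2+:1] = (word>>2) & 0x1 = 1
lvl [0+:2] = (word>>0) & 0x3 = 3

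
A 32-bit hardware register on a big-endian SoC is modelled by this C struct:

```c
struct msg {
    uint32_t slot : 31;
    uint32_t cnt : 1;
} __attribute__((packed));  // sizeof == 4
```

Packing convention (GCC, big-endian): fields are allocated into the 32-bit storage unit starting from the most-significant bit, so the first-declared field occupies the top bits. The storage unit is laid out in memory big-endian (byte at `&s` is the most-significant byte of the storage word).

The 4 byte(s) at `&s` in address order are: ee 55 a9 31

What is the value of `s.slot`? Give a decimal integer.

[0]=0xee [1]=0x55 [2]=0xa9 [3]=0x31 (big-endian) → word 0xee55a931
slot [1+:31] = (word>>1) & 0x7fffffff = 1999295640  ←
cnt [0+:1] = (word>>0) & 0x1 = 1

1999295640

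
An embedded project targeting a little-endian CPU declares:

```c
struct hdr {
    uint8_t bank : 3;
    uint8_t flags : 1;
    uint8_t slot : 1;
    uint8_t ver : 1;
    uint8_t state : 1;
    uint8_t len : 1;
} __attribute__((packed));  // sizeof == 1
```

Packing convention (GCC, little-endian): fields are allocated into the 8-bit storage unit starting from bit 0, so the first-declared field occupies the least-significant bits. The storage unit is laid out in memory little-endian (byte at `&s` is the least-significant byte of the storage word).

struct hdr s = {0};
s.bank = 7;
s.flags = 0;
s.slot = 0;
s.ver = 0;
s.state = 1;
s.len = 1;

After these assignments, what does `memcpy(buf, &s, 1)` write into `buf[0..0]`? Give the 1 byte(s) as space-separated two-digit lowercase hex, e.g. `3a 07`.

bank (3b) val=7 bits=0x7 at bit 0: 0x07
flags (1b) val=0 bits=0x0 at bit 3: 0x07
slot (1b) val=0 bits=0x0 at bit 4: 0x07
ver (1b) val=0 bits=0x0 at bit 5: 0x07
state (1b) val=1 bits=0x1 at bit 6: 0x47
len (1b) val=1 bits=0x1 at bit 7: 0xc7
word = 0xc7 → little-endian bytes:
  [0]=0xc7

c7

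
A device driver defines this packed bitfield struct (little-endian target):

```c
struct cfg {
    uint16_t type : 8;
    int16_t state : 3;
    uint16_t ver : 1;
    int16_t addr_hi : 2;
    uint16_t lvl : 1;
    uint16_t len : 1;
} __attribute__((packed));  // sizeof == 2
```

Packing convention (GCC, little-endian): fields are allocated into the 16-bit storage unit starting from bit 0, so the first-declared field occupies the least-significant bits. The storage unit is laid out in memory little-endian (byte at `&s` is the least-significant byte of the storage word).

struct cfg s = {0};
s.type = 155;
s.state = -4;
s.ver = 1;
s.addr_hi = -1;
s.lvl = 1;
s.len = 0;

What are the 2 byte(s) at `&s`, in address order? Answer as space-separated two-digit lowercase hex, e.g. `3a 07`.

type (8b) val=155 bits=0x9b at bit 0: 0x009b
state (3b) val=-4 bits=0x4 at bit 8: 0x049b
ver (1b) val=1 bits=0x1 at bit 11: 0x0c9b
addr_hi (2b) val=-1 bits=0x3 at bit 12: 0x3c9b
lvl (1b) val=1 bits=0x1 at bit 14: 0x7c9b
len (1b) val=0 bits=0x0 at bit 15: 0x7c9b
word = 0x7c9b → little-endian bytes:
  [0]=0x9b  [1]=0x7c

9b 7c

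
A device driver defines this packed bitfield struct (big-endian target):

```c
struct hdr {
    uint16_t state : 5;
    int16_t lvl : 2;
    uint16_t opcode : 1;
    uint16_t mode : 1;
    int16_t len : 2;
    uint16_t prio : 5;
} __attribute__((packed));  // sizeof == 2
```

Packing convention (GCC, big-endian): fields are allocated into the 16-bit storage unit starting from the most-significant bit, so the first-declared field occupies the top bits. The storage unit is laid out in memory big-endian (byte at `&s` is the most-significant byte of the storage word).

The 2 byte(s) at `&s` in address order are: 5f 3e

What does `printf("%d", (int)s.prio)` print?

[0]=0x5f [1]=0x3e (big-endian) → word 0x5f3e
state:5 @ bit 11 → (0x5f3e>>11)&0x1f = 0xb
lvl:2 @ bit 9 → (0x5f3e>>9)&0x3 = 0x3
opcode:1 @ bit 8 → (0x5f3e>>8)&0x1 = 0x1
mode:1 @ bit 7 → (0x5f3e>>7)&0x1 = 0x0
len:2 @ bit 5 → (0x5f3e>>5)&0x3 = 0x1
prio:5 @ bit 0 → (0x5f3e>>0)&0x1f = 0x1e  ←

30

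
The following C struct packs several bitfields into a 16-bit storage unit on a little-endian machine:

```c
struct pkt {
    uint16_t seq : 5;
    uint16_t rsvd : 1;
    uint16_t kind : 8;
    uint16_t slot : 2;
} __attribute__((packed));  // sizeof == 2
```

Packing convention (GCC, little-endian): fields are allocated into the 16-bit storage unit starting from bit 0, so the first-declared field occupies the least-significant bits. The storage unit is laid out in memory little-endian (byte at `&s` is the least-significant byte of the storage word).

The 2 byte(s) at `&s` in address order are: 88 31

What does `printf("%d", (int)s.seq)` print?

8

[0]=0x88 [1]=0x31 (little-endian) → word 0x3188
seq [0+:5] = (word>>0) & 0x1f = 8  ←
rsvd [5+:1] = (word>>5) & 0x1 = 0
kind [6+:8] = (word>>6) & 0xff = 198
slot [14+:2] = (word>>14) & 0x3 = 0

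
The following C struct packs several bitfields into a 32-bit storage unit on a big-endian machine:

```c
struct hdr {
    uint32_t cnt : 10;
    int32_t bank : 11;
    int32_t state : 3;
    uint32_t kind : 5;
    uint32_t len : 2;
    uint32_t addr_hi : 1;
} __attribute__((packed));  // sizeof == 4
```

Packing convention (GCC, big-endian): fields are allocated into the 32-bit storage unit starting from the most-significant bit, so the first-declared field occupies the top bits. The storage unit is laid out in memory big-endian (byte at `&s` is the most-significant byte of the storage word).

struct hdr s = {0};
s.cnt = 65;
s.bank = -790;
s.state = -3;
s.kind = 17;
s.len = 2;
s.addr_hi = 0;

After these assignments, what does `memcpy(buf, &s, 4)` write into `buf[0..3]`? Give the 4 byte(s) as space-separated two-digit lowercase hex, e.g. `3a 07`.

[22+:10] cnt=65 & 0x3ff = 0x41; word=0x10400000
[11+:11] bank=-790 & 0x7ff = 0x4ea; word=0x10675000
[8+:3] state=-3 & 0x7 = 0x5; word=0x10675500
[3+:5] kind=17 & 0x1f = 0x11; word=0x10675588
[1+:2] len=2 & 0x3 = 0x2; word=0x1067558c
[0+:1] addr_hi=0 & 0x1 = 0x0; word=0x1067558c
word = 0x1067558c → big-endian bytes:
  [0]=0x10  [1]=0x67  [2]=0x55  [3]=0x8c

10 67 55 8c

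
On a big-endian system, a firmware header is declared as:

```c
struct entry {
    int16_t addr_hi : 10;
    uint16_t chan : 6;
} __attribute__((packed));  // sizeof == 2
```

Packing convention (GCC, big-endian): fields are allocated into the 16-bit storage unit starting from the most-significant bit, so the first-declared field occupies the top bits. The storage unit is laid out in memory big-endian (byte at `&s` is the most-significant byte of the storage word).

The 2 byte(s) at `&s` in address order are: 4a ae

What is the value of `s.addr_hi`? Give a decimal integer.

298

[0]=0x4a [1]=0xae (big-endian) → word 0x4aae
addr_hi [6+:10] = (word>>6) & 0x3ff = 298  ←
chan [0+:6] = (word>>0) & 0x3f = 46
addr_hi signed 10b, MSB=0: value = 298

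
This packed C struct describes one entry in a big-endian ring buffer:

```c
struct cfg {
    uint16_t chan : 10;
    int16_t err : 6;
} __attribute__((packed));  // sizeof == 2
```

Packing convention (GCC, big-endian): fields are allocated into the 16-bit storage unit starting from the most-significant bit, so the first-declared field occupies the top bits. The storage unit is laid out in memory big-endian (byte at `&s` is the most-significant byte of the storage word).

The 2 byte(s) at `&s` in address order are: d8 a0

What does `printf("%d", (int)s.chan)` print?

[0]=0xd8 [1]=0xa0 (big-endian) → word 0xd8a0
chan [6+:10] = (word>>6) & 0x3ff = 866  ←
err [0+:6] = (word>>0) & 0x3f = 32

866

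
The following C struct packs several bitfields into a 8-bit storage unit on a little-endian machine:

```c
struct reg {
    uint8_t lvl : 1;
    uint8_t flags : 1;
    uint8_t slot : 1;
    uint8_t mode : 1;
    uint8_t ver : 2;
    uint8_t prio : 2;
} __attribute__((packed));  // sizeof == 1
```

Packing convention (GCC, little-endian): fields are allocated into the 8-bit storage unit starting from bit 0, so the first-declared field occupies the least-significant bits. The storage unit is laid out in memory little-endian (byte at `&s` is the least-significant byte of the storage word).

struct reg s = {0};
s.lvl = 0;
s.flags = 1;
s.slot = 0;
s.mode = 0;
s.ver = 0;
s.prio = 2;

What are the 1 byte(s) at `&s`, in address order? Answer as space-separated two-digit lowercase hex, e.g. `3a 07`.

lvl:1 = 0 → 0x0 << 0 → word 0x00
flags:1 = 1 → 0x1 << 1 → word 0x02
slot:1 = 0 → 0x0 << 2 → word 0x02
mode:1 = 0 → 0x0 << 3 → word 0x02
ver:2 = 0 → 0x0 << 4 → word 0x02
prio:2 = 2 → 0x2 << 6 → word 0x82
word = 0x82 → little-endian bytes:
  [0]=0x82

82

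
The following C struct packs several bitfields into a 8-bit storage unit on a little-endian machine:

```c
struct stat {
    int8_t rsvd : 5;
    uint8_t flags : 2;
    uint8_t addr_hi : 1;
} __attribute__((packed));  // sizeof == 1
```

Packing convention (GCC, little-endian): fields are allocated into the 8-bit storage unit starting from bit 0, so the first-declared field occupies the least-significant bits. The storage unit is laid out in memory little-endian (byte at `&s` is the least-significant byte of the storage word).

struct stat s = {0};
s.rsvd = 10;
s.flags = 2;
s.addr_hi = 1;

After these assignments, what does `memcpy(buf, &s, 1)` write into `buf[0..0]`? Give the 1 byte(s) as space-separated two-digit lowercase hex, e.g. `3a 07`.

ca

rsvd (5b) val=10 bits=0xa at bit 0: 0x0a
flags (2b) val=2 bits=0x2 at bit 5: 0x4a
addr_hi (1b) val=1 bits=0x1 at bit 7: 0xca
word = 0xca → little-endian bytes:
  [0]=0xca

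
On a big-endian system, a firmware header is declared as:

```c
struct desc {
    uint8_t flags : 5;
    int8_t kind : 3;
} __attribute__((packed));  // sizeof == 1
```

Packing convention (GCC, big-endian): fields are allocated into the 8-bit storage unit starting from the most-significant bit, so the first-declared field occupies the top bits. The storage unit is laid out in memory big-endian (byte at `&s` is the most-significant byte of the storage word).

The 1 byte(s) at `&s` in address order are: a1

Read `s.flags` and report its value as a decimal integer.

[0]=0xa1 (big-endian) → word 0xa1
flags [3+:5] = (word>>3) & 0x1f = 20  ←
kind [0+:3] = (word>>0) & 0x7 = 1

20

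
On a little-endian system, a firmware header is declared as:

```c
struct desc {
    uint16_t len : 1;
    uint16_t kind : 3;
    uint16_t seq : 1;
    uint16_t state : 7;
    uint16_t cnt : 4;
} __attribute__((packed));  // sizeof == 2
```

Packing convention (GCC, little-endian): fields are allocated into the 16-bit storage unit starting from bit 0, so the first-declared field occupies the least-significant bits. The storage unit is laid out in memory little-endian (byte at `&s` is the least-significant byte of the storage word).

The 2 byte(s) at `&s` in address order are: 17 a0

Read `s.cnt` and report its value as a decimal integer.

10

[0]=0x17 [1]=0xa0 (little-endian) → word 0xa017
len:1 @ bit 0 → (0xa017>>0)&0x1 = 0x1
kind:3 @ bit 1 → (0xa017>>1)&0x7 = 0x3
seq:1 @ bit 4 → (0xa017>>4)&0x1 = 0x1
state:7 @ bit 5 → (0xa017>>5)&0x7f = 0x0
cnt:4 @ bit 12 → (0xa017>>12)&0xf = 0xa  ←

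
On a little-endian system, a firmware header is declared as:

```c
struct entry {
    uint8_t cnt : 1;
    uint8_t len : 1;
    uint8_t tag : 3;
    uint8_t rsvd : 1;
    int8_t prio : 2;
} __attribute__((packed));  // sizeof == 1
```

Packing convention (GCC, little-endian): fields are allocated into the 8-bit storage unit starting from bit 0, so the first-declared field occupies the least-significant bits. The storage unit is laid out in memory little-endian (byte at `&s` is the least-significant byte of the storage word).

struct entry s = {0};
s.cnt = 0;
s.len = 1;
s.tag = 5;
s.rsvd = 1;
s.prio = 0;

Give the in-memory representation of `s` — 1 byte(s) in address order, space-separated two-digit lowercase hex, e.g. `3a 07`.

36

cnt:1 = 0 → 0x0 << 0 → word 0x00
len:1 = 1 → 0x1 << 1 → word 0x02
tag:3 = 5 → 0x5 << 2 → word 0x16
rsvd:1 = 1 → 0x1 << 5 → word 0x36
prio:2 = 0 → 0x0 << 6 → word 0x36
word = 0x36 → little-endian bytes:
  [0]=0x36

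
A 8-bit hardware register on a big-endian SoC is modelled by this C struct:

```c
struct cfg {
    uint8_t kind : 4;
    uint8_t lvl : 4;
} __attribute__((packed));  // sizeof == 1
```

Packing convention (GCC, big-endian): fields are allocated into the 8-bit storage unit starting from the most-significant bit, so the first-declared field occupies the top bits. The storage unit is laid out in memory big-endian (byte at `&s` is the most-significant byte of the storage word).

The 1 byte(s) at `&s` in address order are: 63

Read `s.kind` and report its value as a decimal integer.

6

[0]=0x63 (big-endian) → word 0x63
kind:4 @ bit 4 → (0x63>>4)&0xf = 0x6  ←
lvl:4 @ bit 0 → (0x63>>0)&0xf = 0x3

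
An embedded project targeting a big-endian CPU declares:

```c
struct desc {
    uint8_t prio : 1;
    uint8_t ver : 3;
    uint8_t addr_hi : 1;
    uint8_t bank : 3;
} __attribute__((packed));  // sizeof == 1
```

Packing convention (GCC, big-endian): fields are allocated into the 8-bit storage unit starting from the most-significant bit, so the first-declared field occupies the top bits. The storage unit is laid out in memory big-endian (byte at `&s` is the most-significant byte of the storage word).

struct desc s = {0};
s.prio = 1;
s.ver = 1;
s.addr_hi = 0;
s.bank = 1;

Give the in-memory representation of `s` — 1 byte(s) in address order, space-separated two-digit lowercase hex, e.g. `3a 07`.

91

[7+:1] prio=1 & 0x1 = 0x1; word=0x80
[4+:3] ver=1 & 0x7 = 0x1; word=0x90
[3+:1] addr_hi=0 & 0x1 = 0x0; word=0x90
[0+:3] bank=1 & 0x7 = 0x1; word=0x91
word = 0x91 → big-endian bytes:
  [0]=0x91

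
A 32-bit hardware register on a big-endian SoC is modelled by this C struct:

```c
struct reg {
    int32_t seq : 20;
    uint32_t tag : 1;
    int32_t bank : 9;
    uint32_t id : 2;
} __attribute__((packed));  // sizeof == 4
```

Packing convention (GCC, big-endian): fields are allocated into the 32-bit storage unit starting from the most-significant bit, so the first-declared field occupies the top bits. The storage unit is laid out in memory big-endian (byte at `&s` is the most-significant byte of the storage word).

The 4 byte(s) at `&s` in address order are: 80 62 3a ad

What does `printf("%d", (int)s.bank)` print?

[0]=0x80 [1]=0x62 [2]=0x3a [3]=0xad (big-endian) → word 0x80623aad
seq [12+:20] = (word>>12) & 0xfffff = 525859
tag [11+:1] = (word>>11) & 0x1 = 1
bank [2+:9] = (word>>2) & 0x1ff = 171  ←
id [0+:2] = (word>>0) & 0x3 = 1
bank signed 9b, MSB=0: value = 171

171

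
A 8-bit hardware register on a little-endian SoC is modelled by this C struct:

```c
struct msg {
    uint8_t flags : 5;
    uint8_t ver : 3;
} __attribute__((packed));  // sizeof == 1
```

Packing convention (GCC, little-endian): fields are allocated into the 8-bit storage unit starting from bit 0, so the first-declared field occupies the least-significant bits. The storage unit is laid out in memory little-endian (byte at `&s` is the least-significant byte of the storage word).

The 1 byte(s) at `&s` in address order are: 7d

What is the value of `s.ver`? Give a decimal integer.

[0]=0x7d (little-endian) → word 0x7d
flags:5 @ bit 0 → (0x7d>>0)&0x1f = 0x1d
ver:3 @ bit 5 → (0x7d>>5)&0x7 = 0x3  ←

3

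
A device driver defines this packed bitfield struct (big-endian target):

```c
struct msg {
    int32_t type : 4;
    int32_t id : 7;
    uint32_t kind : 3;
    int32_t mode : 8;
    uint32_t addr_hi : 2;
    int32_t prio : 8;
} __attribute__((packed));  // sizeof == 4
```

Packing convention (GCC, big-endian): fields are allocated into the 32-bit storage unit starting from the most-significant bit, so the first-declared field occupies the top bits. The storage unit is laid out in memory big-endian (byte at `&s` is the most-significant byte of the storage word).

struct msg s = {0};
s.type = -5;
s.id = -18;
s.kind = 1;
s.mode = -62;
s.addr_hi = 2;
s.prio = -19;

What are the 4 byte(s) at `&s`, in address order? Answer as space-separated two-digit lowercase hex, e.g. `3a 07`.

[28+:4] type=-5 & 0xf = 0xb; word=0xb0000000
[21+:7] id=-18 & 0x7f = 0x6e; word=0xbdc00000
[18+:3] kind=1 & 0x7 = 0x1; word=0xbdc40000
[10+:8] mode=-62 & 0xff = 0xc2; word=0xbdc70800
[8+:2] addr_hi=2 & 0x3 = 0x2; word=0xbdc70a00
[0+:8] prio=-19 & 0xff = 0xed; word=0xbdc70aed
word = 0xbdc70aed → big-endian bytes:
  [0]=0xbd  [1]=0xc7  [2]=0x0a  [3]=0xed

bd c7 0a ed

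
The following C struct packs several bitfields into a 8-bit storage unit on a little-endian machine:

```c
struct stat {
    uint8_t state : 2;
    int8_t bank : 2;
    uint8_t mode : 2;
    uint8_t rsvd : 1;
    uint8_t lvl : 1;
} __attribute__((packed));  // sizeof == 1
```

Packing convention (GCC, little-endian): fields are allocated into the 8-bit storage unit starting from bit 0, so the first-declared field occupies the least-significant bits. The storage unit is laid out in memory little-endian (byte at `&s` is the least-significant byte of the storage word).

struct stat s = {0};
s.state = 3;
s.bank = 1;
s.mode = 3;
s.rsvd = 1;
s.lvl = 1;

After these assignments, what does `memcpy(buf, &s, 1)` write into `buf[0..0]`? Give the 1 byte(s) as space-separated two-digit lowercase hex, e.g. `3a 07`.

state (2b) val=3 bits=0x3 at bit 0: 0x03
bank (2b) val=1 bits=0x1 at bit 2: 0x07
mode (2b) val=3 bits=0x3 at bit 4: 0x37
rsvd (1b) val=1 bits=0x1 at bit 6: 0x77
lvl (1b) val=1 bits=0x1 at bit 7: 0xf7
word = 0xf7 → little-endian bytes:
  [0]=0xf7

f7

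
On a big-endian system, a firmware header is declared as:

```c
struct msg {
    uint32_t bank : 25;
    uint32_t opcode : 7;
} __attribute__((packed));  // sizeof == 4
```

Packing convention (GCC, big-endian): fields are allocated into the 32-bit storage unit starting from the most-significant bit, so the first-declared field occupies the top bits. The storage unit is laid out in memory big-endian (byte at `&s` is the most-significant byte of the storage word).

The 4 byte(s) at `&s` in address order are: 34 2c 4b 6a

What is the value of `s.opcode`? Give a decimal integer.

106

[0]=0x34 [1]=0x2c [2]=0x4b [3]=0x6a (big-endian) → word 0x342c4b6a
bank [7+:25] = (word>>7) & 0x1ffffff = 6838422
opcode [0+:7] = (word>>0) & 0x7f = 106  ←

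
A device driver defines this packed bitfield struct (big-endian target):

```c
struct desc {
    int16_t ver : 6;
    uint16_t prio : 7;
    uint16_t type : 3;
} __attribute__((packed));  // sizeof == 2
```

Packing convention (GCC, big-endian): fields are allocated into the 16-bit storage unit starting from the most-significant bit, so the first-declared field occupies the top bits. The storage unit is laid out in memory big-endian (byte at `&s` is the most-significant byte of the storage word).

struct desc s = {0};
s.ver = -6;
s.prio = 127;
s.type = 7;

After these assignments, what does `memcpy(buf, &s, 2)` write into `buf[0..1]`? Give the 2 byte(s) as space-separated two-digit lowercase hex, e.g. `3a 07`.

eb ff

ver:6 = -6 → 0x3a << 10 → word 0xe800
prio:7 = 127 → 0x7f << 3 → word 0xebf8
type:3 = 7 → 0x7 << 0 → word 0xebff
word = 0xebff → big-endian bytes:
  [0]=0xeb  [1]=0xff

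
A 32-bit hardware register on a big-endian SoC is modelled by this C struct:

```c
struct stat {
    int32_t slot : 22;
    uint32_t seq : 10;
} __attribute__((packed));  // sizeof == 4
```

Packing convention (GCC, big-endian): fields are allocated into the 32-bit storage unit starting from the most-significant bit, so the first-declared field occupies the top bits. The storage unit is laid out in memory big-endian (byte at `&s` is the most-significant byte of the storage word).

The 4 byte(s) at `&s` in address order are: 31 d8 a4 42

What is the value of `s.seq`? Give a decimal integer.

[0]=0x31 [1]=0xd8 [2]=0xa4 [3]=0x42 (big-endian) → word 0x31d8a442
slot:22 @ bit 10 → (0x31d8a442>>10)&0x3fffff = 0xc7629
seq:10 @ bit 0 → (0x31d8a442>>0)&0x3ff = 0x42  ←

66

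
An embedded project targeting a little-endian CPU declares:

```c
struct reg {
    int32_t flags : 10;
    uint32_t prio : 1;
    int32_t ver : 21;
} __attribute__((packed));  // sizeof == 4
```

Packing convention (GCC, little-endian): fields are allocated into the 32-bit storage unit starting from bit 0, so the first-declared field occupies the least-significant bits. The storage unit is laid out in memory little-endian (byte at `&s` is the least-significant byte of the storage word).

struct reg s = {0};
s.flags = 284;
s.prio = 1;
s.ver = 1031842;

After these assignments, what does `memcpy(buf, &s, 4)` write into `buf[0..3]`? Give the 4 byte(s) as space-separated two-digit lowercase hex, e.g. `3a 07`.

[0+:10] flags=284 & 0x3ff = 0x11c; word=0x0000011c
[10+:1] prio=1 & 0x1 = 0x1; word=0x0000051c
[11+:21] ver=1031842 & 0x1fffff = 0xfbea2; word=0x7df5151c
word = 0x7df5151c → little-endian bytes:
  [0]=0x1c  [1]=0x15  [2]=0xf5  [3]=0x7d

1c 15 f5 7d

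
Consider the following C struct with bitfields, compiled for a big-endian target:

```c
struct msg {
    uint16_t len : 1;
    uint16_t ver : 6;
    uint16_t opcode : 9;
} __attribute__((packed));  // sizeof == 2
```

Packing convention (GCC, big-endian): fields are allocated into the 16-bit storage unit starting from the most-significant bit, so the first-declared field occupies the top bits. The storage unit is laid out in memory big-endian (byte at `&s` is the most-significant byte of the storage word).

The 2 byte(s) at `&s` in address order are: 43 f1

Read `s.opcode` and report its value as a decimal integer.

[0]=0x43 [1]=0xf1 (big-endian) → word 0x43f1
len:1 @ bit 15 → (0x43f1>>15)&0x1 = 0x0
ver:6 @ bit 9 → (0x43f1>>9)&0x3f = 0x21
opcode:9 @ bit 0 → (0x43f1>>0)&0x1ff = 0x1f1  ←

497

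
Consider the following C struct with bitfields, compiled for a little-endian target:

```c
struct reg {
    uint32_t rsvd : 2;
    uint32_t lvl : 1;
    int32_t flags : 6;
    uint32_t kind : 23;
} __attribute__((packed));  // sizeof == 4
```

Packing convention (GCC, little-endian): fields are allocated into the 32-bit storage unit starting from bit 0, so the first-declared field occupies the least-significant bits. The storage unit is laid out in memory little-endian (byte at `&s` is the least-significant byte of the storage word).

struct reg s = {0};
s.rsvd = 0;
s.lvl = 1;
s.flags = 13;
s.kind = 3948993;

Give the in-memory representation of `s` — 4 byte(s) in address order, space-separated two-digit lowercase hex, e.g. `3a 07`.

rsvd (2b) val=0 bits=0x0 at bit 0: 0x00000000
lvl (1b) val=1 bits=0x1 at bit 2: 0x00000004
flags (6b) val=13 bits=0xd at bit 3: 0x0000006c
kind (23b) val=3948993 bits=0x3c41c1 at bit 9: 0x7883826c
word = 0x7883826c → little-endian bytes:
  [0]=0x6c  [1]=0x82  [2]=0x83  [3]=0x78

6c 82 83 78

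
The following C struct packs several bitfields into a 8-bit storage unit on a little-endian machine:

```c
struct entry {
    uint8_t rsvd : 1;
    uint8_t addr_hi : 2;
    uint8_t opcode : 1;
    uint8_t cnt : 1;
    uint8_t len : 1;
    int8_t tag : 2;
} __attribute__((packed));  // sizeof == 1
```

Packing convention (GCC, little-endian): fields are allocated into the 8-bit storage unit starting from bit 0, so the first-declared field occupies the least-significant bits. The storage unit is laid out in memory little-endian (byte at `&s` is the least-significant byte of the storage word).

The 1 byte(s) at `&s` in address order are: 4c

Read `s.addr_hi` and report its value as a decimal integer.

[0]=0x4c (little-endian) → word 0x4c
rsvd [0+:1] = (word>>0) & 0x1 = 0
addr_hi [1+:2] = (word>>1) & 0x3 = 2  ←
opcode [3+:1] = (word>>3) & 0x1 = 1
cnt [4+:1] = (word>>4) & 0x1 = 0
len [5+:1] = (word>>5) & 0x1 = 0
tag [6+:2] = (word>>6) & 0x3 = 1

2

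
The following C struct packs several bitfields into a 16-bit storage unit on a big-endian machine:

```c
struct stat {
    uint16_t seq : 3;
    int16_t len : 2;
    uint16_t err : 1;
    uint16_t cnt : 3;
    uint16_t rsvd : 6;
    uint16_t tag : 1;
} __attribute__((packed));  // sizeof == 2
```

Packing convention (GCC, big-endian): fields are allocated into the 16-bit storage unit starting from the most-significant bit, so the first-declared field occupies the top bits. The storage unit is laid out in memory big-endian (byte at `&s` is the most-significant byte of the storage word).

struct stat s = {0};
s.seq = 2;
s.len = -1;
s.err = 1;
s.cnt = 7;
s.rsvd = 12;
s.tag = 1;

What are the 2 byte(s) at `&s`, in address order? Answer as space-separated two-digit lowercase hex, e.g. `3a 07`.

[13+:3] seq=2 & 0x7 = 0x2; word=0x4000
[11+:2] len=-1 & 0x3 = 0x3; word=0x5800
[10+:1] err=1 & 0x1 = 0x1; word=0x5c00
[7+:3] cnt=7 & 0x7 = 0x7; word=0x5f80
[1+:6] rsvd=12 & 0x3f = 0xc; word=0x5f98
[0+:1] tag=1 & 0x1 = 0x1; word=0x5f99
word = 0x5f99 → big-endian bytes:
  [0]=0x5f  [1]=0x99

5f 99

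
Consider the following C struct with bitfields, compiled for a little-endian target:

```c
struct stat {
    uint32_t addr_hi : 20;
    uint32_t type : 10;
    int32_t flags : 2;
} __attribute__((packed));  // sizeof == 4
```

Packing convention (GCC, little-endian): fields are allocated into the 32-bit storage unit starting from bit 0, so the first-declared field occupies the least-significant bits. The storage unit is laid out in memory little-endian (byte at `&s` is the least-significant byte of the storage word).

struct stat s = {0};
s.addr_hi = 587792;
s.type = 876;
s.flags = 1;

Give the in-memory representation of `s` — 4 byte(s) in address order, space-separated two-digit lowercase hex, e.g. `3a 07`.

10 f8 c8 76

addr_hi (20b) val=587792 bits=0x8f810 at bit 0: 0x0008f810
type (10b) val=876 bits=0x36c at bit 20: 0x36c8f810
flags (2b) val=1 bits=0x1 at bit 30: 0x76c8f810
word = 0x76c8f810 → little-endian bytes:
  [0]=0x10  [1]=0xf8  [2]=0xc8  [3]=0x76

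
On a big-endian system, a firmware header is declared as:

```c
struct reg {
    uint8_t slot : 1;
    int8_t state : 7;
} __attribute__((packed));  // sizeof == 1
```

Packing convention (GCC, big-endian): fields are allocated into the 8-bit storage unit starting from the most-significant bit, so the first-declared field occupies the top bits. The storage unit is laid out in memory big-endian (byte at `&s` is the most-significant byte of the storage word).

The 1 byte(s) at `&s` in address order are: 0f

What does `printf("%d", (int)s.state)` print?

[0]=0x0f (big-endian) → word 0x0f
slot [7+:1] = (word>>7) & 0x1 = 0
state [0+:7] = (word>>0) & 0x7f = 15  ←
state signed 7b, MSB=0: value = 15

15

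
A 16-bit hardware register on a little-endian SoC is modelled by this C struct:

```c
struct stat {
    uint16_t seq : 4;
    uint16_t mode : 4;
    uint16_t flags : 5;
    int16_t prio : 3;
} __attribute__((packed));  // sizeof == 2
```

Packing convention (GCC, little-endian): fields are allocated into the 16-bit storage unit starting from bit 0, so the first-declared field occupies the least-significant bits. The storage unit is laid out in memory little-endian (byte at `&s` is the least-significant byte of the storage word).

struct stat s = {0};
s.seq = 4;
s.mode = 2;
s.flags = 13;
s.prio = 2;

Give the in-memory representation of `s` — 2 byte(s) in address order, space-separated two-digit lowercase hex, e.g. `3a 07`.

seq:4 = 4 → 0x4 << 0 → word 0x0004
mode:4 = 2 → 0x2 << 4 → word 0x0024
flags:5 = 13 → 0xd << 8 → word 0x0d24
prio:3 = 2 → 0x2 << 13 → word 0x4d24
word = 0x4d24 → little-endian bytes:
  [0]=0x24  [1]=0x4d

24 4d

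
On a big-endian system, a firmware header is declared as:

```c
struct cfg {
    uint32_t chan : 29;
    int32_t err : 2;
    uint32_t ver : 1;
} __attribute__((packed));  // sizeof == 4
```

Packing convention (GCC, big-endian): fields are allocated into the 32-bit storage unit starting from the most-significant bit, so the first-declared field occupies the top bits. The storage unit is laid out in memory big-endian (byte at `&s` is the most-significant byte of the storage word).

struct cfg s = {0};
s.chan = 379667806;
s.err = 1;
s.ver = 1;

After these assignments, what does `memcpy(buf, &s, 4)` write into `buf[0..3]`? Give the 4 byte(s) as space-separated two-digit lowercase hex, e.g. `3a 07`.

b5 0a 2a f3

[3+:29] chan=379667806 & 0x1fffffff = 0x16a1455e; word=0xb50a2af0
[1+:2] err=1 & 0x3 = 0x1; word=0xb50a2af2
[0+:1] ver=1 & 0x1 = 0x1; word=0xb50a2af3
word = 0xb50a2af3 → big-endian bytes:
  [0]=0xb5  [1]=0x0a  [2]=0x2a  [3]=0xf3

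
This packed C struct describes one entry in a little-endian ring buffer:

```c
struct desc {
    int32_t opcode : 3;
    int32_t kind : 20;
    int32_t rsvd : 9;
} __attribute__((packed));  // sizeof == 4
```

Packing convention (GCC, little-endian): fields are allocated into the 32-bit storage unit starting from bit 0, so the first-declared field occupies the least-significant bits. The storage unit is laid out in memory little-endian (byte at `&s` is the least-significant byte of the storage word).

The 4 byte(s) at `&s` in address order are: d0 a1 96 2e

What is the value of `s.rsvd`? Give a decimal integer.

[0]=0xd0 [1]=0xa1 [2]=0x96 [3]=0x2e (little-endian) → word 0x2e96a1d0
opcode [0+:3] = (word>>0) & 0x7 = 0
kind [3+:20] = (word>>3) & 0xfffff = 185402
rsvd [23+:9] = (word>>23) & 0x1ff = 93  ←
rsvd signed 9b, MSB=0: value = 93

93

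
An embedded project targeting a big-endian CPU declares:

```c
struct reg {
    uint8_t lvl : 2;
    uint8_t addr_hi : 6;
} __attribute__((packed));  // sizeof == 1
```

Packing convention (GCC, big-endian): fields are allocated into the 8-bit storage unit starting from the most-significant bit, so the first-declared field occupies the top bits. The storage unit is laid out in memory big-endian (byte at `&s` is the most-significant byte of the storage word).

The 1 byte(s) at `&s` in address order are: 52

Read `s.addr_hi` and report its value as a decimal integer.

[0]=0x52 (big-endian) → word 0x52
lvl [6+:2] = (word>>6) & 0x3 = 1
addr_hi [0+:6] = (word>>0) & 0x3f = 18  ←

18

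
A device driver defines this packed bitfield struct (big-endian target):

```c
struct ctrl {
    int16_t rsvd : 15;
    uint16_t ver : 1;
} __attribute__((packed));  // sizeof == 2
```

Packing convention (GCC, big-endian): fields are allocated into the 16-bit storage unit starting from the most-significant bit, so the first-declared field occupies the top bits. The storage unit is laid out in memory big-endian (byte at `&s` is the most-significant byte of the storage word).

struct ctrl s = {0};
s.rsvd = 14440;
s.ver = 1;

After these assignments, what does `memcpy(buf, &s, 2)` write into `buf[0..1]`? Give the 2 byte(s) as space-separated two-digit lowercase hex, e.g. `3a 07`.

70 d1

[1+:15] rsvd=14440 & 0x7fff = 0x3868; word=0x70d0
[0+:1] ver=1 & 0x1 = 0x1; word=0x70d1
word = 0x70d1 → big-endian bytes:
  [0]=0x70  [1]=0xd1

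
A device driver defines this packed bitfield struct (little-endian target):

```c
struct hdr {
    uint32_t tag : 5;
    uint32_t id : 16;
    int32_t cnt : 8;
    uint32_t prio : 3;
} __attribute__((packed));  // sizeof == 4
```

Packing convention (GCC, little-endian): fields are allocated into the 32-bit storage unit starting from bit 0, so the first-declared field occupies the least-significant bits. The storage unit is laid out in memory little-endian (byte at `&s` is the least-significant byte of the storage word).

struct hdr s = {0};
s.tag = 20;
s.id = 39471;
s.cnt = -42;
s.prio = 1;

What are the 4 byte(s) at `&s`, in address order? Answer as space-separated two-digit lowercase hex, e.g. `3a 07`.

tag:5 = 20 → 0x14 << 0 → word 0x00000014
id:16 = 39471 → 0x9a2f << 5 → word 0x001345f4
cnt:8 = -42 → 0xd6 << 21 → word 0x1ad345f4
prio:3 = 1 → 0x1 << 29 → word 0x3ad345f4
word = 0x3ad345f4 → little-endian bytes:
  [0]=0xf4  [1]=0x45  [2]=0xd3  [3]=0x3a

f4 45 d3 3a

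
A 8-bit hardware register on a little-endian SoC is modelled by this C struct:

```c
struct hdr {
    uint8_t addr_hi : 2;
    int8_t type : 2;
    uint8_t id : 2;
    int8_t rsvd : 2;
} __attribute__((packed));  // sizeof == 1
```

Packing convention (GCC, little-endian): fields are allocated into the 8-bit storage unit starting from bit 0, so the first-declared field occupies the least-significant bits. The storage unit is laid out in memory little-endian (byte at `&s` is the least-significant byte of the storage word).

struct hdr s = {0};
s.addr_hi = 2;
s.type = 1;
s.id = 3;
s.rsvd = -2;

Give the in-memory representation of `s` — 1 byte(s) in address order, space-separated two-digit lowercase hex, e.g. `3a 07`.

b6

addr_hi (2b) val=2 bits=0x2 at bit 0: 0x02
type (2b) val=1 bits=0x1 at bit 2: 0x06
id (2b) val=3 bits=0x3 at bit 4: 0x36
rsvd (2b) val=-2 bits=0x2 at bit 6: 0xb6
word = 0xb6 → little-endian bytes:
  [0]=0xb6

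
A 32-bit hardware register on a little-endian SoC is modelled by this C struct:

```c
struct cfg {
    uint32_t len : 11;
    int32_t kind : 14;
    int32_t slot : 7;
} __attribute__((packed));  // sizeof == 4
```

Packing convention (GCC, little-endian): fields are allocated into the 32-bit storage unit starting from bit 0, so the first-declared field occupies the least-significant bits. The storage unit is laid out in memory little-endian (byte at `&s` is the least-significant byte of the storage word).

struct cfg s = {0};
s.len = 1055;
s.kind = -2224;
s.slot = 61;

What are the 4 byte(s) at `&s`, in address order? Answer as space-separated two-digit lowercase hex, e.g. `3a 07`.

len (11b) val=1055 bits=0x41f at bit 0: 0x0000041f
kind (14b) val=-2224 bits=0x3750 at bit 11: 0x01ba841f
slot (7b) val=61 bits=0x3d at bit 25: 0x7bba841f
word = 0x7bba841f → little-endian bytes:
  [0]=0x1f  [1]=0x84  [2]=0xba  [3]=0x7b

1f 84 ba 7b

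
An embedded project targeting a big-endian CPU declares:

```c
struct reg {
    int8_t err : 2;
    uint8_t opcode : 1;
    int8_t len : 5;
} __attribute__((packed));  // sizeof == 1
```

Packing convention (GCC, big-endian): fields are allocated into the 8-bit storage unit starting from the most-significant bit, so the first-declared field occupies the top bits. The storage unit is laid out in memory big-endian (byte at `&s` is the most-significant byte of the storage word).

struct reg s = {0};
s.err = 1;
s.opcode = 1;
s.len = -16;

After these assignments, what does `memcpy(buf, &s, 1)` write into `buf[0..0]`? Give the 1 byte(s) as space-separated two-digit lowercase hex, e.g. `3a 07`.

err (2b) val=1 bits=0x1 at bit 6: 0x40
opcode (1b) val=1 bits=0x1 at bit 5: 0x60
len (5b) val=-16 bits=0x10 at bit 0: 0x70
word = 0x70 → big-endian bytes:
  [0]=0x70

70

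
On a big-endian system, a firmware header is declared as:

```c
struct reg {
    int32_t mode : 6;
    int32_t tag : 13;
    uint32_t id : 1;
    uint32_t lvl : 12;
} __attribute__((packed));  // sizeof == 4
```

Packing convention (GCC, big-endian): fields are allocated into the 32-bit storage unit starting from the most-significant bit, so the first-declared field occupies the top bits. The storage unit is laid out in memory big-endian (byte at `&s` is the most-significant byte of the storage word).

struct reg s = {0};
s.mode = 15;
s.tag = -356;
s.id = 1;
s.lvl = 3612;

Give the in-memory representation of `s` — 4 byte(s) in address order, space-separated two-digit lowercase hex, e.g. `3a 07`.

mode:6 = 15 → 0xf << 26 → word 0x3c000000
tag:13 = -356 → 0x1e9c << 13 → word 0x3fd38000
id:1 = 1 → 0x1 << 12 → word 0x3fd39000
lvl:12 = 3612 → 0xe1c << 0 → word 0x3fd39e1c
word = 0x3fd39e1c → big-endian bytes:
  [0]=0x3f  [1]=0xd3  [2]=0x9e  [3]=0x1c

3f d3 9e 1c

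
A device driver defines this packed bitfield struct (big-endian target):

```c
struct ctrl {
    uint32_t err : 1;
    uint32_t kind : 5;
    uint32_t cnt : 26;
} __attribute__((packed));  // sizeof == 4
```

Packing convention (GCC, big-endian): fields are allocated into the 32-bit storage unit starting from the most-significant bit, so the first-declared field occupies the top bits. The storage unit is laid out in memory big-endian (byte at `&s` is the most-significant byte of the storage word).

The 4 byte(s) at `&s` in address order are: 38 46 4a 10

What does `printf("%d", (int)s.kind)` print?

14

[0]=0x38 [1]=0x46 [2]=0x4a [3]=0x10 (big-endian) → word 0x38464a10
err [31+:1] = (word>>31) & 0x1 = 0
kind [26+:5] = (word>>26) & 0x1f = 14  ←
cnt [0+:26] = (word>>0) & 0x3ffffff = 4606480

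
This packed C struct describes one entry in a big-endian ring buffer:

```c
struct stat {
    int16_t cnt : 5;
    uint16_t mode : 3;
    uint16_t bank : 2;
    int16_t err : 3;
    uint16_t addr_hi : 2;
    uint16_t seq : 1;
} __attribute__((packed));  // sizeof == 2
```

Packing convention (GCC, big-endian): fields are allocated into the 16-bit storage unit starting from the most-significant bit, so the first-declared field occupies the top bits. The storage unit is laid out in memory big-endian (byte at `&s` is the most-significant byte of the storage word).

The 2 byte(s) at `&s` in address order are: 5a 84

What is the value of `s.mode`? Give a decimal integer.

[0]=0x5a [1]=0x84 (big-endian) → word 0x5a84
cnt:5 @ bit 11 → (0x5a84>>11)&0x1f = 0xb
mode:3 @ bit 8 → (0x5a84>>8)&0x7 = 0x2  ←
bank:2 @ bit 6 → (0x5a84>>6)&0x3 = 0x2
err:3 @ bit 3 → (0x5a84>>3)&0x7 = 0x0
addr_hi:2 @ bit 1 → (0x5a84>>1)&0x3 = 0x2
seq:1 @ bit 0 → (0x5a84>>0)&0x1 = 0x0

2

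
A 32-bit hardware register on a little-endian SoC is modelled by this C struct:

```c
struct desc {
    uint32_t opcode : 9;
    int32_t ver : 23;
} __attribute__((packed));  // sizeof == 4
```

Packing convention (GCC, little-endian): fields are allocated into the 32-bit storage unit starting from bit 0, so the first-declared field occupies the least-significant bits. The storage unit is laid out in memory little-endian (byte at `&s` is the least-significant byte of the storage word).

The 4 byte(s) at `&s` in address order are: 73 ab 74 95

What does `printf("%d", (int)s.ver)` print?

[0]=0x73 [1]=0xab [2]=0x74 [3]=0x95 (little-endian) → word 0x9574ab73
opcode:9 @ bit 0 → (0x9574ab73>>0)&0x1ff = 0x173
ver:23 @ bit 9 → (0x9574ab73>>9)&0x7fffff = 0x4aba55  ←
ver signed 23b, MSB=1: 4897365 - 8388608 = -3491243

-3491243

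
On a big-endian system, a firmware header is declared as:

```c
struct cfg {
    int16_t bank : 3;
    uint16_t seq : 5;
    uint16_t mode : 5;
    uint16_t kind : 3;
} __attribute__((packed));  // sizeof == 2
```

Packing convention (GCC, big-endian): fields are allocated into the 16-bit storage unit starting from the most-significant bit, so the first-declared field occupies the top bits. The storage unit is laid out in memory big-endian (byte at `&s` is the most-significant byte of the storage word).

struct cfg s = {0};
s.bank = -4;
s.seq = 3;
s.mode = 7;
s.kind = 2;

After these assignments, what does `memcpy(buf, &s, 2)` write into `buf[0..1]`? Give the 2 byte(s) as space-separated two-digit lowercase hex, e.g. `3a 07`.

bank:3 = -4 → 0x4 << 13 → word 0x8000
seq:5 = 3 → 0x3 << 8 → word 0x8300
mode:5 = 7 → 0x7 << 3 → word 0x8338
kind:3 = 2 → 0x2 << 0 → word 0x833a
word = 0x833a → big-endian bytes:
  [0]=0x83  [1]=0x3a

83 3a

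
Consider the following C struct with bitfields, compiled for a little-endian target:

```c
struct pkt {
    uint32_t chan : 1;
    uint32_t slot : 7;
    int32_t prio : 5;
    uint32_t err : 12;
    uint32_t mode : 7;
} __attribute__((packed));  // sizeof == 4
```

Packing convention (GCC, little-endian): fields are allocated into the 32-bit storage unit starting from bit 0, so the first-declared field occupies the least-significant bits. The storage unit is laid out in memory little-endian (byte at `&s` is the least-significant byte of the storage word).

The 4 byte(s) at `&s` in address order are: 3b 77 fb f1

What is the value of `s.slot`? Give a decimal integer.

29

[0]=0x3b [1]=0x77 [2]=0xfb [3]=0xf1 (little-endian) → word 0xf1fb773b
chan [0+:1] = (word>>0) & 0x1 = 1
slot [1+:7] = (word>>1) & 0x7f = 29  ←
prio [8+:5] = (word>>8) & 0x1f = 23
err [13+:12] = (word>>13) & 0xfff = 4059
mode [25+:7] = (word>>25) & 0x7f = 120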